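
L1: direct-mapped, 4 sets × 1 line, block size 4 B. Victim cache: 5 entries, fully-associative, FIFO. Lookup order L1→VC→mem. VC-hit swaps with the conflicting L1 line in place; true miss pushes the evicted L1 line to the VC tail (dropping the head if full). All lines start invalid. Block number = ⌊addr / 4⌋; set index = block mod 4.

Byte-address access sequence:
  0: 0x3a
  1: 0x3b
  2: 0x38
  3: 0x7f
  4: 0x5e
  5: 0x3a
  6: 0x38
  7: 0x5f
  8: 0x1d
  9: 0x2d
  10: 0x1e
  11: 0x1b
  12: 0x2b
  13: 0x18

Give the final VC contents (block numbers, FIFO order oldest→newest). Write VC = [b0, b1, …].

VC = [31, 23, 11, 14, 10]

#0 0x3a→b14/s2 MISS; vc=[]
#1 0x3b→b14/s2 L1-HIT; vc=[]
#2 0x38→b14/s2 L1-HIT; vc=[]
#3 0x7f→b31/s3 MISS; vc=[]
#4 0x5e→b23/s3 MISS; vc=[31]
#5 0x3a→b14/s2 L1-HIT; vc=[31]
#6 0x38→b14/s2 L1-HIT; vc=[31]
#7 0x5f→b23/s3 L1-HIT; vc=[31]
#8 0x1d→b7/s3 MISS; vc=[31,23]
#9 0x2d→b11/s3 MISS; vc=[31,23,7]
#10 0x1e→b7/s3 VC-HIT; vc=[31,23,11]
#11 0x1b→b6/s2 MISS; vc=[31,23,11,14]
#12 0x2b→b10/s2 MISS; vc=[31,23,11,14,6]
#13 0x18→b6/s2 VC-HIT; vc=[31,23,11,14,10]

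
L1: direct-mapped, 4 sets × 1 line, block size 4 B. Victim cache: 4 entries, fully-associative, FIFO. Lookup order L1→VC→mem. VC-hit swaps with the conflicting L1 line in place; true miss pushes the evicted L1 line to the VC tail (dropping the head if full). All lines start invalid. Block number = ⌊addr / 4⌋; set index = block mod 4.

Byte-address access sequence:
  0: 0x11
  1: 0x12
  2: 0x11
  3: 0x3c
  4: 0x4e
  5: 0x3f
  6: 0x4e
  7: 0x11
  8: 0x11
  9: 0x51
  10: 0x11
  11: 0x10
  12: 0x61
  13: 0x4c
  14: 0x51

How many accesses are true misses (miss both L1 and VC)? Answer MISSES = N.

  [0] addr=0x11 blk=4 s=0: MISS | VC []
  [1] addr=0x12 blk=4 s=0: L1-HIT | VC []
  [2] addr=0x11 blk=4 s=0: L1-HIT | VC []
  [3] addr=0x3c blk=15 s=3: MISS | VC []
  [4] addr=0x4e blk=19 s=3: MISS | VC [15]
  [5] addr=0x3f blk=15 s=3: VC-HIT | VC [19]
  [6] addr=0x4e blk=19 s=3: VC-HIT | VC [15]
  [7] addr=0x11 blk=4 s=0: L1-HIT | VC [15]
  [8] addr=0x11 blk=4 s=0: L1-HIT | VC [15]
  [9] addr=0x51 blk=20 s=0: MISS | VC [15, 4]
  [10] addr=0x11 blk=4 s=0: VC-HIT | VC [15, 20]
  [11] addr=0x10 blk=4 s=0: L1-HIT | VC [15, 20]
  [12] addr=0x61 blk=24 s=0: MISS | VC [15, 20, 4]
  [13] addr=0x4c blk=19 s=3: L1-HIT | VC [15, 20, 4]
  [14] addr=0x51 blk=20 s=0: VC-HIT | VC [15, 24, 4]

MISSES = 5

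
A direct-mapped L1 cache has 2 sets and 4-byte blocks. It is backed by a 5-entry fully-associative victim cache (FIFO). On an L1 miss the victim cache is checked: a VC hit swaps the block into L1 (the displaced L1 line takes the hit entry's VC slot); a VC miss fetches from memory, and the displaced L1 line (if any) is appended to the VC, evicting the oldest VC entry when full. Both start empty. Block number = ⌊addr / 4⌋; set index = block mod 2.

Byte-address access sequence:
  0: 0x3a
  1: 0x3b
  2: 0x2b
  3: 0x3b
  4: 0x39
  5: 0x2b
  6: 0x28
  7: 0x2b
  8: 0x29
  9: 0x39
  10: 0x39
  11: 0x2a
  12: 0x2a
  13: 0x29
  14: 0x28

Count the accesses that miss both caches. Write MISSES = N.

MISSES = 2

#0 0x3a→b14/s0 MISS; vc=[]
#1 0x3b→b14/s0 L1-HIT; vc=[]
#2 0x2b→b10/s0 MISS; vc=[14]
#3 0x3b→b14/s0 VC-HIT; vc=[10]
#4 0x39→b14/s0 L1-HIT; vc=[10]
#5 0x2b→b10/s0 VC-HIT; vc=[14]
#6 0x28→b10/s0 L1-HIT; vc=[14]
#7 0x2b→b10/s0 L1-HIT; vc=[14]
#8 0x29→b10/s0 L1-HIT; vc=[14]
#9 0x39→b14/s0 VC-HIT; vc=[10]
#10 0x39→b14/s0 L1-HIT; vc=[10]
#11 0x2a→b10/s0 VC-HIT; vc=[14]
#12 0x2a→b10/s0 L1-HIT; vc=[14]
#13 0x29→b10/s0 L1-HIT; vc=[14]
#14 0x28→b10/s0 L1-HIT; vc=[14]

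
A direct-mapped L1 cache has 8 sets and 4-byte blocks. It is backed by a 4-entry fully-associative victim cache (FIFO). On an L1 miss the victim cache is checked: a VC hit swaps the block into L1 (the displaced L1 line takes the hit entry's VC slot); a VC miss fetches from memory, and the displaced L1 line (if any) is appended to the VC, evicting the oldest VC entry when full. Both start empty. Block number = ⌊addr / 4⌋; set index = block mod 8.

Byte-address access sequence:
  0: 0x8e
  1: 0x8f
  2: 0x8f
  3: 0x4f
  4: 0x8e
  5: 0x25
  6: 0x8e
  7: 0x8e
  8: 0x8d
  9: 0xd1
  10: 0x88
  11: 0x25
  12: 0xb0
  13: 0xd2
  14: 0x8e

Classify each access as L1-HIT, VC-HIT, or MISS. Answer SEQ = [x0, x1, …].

0: 0x8e (blk 35, set 3) → MISS  vc=[]
1: 0x8f (blk 35, set 3) → L1-HIT  vc=[]
2: 0x8f (blk 35, set 3) → L1-HIT  vc=[]
3: 0x4f (blk 19, set 3) → MISS  vc=[35]
4: 0x8e (blk 35, set 3) → VC-HIT  vc=[19]
5: 0x25 (blk 9, set 1) → MISS  vc=[19]
6: 0x8e (blk 35, set 3) → L1-HIT  vc=[19]
7: 0x8e (blk 35, set 3) → L1-HIT  vc=[19]
8: 0x8d (blk 35, set 3) → L1-HIT  vc=[19]
9: 0xd1 (blk 52, set 4) → MISS  vc=[19]
10: 0x88 (blk 34, set 2) → MISS  vc=[19]
11: 0x25 (blk 9, set 1) → L1-HIT  vc=[19]
12: 0xb0 (blk 44, set 4) → MISS  vc=[19, 52]
13: 0xd2 (blk 52, set 4) → VC-HIT  vc=[19, 44]
14: 0x8e (blk 35, set 3) → L1-HIT  vc=[19, 44]

SEQ = [MISS, L1-HIT, L1-HIT, MISS, VC-HIT, MISS, L1-HIT, L1-HIT, L1-HIT, MISS, MISS, L1-HIT, MISS, VC-HIT, L1-HIT]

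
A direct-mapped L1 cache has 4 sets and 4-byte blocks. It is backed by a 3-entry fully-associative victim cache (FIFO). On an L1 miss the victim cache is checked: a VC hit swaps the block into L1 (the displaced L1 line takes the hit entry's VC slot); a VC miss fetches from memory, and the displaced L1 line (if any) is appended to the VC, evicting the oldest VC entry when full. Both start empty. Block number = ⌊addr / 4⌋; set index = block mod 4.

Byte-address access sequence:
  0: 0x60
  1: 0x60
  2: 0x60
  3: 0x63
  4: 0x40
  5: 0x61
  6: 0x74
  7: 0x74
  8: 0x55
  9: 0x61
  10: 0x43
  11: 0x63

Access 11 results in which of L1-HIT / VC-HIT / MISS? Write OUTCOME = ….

OUTCOME = VC-HIT

  [0] addr=0x60 blk=24 s=0: MISS | VC []
  [1] addr=0x60 blk=24 s=0: L1-HIT | VC []
  [2] addr=0x60 blk=24 s=0: L1-HIT | VC []
  [3] addr=0x63 blk=24 s=0: L1-HIT | VC []
  [4] addr=0x40 blk=16 s=0: MISS | VC [24]
  [5] addr=0x61 blk=24 s=0: VC-HIT | VC [16]
  [6] addr=0x74 blk=29 s=1: MISS | VC [16]
  [7] addr=0x74 blk=29 s=1: L1-HIT | VC [16]
  [8] addr=0x55 blk=21 s=1: MISS | VC [16, 29]
  [9] addr=0x61 blk=24 s=0: L1-HIT | VC [16, 29]
  [10] addr=0x43 blk=16 s=0: VC-HIT | VC [24, 29]
  [11] addr=0x63 blk=24 s=0: VC-HIT | VC [16, 29]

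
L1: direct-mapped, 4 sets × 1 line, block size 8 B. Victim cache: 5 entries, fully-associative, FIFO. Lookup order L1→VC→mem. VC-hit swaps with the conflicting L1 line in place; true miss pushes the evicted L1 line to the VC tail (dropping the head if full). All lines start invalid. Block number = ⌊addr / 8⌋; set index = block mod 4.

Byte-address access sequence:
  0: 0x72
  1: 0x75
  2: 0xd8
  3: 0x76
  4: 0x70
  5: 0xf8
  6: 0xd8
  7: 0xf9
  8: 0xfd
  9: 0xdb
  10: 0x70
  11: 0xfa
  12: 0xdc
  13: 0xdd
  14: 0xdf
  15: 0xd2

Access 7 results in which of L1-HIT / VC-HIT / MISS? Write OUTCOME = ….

#0 0x72→b14/s2 MISS; vc=[]
#1 0x75→b14/s2 L1-HIT; vc=[]
#2 0xd8→b27/s3 MISS; vc=[]
#3 0x76→b14/s2 L1-HIT; vc=[]
#4 0x70→b14/s2 L1-HIT; vc=[]
#5 0xf8→b31/s3 MISS; vc=[27]
#6 0xd8→b27/s3 VC-HIT; vc=[31]
#7 0xf9→b31/s3 VC-HIT; vc=[27]
#8 0xfd→b31/s3 L1-HIT; vc=[27]
#9 0xdb→b27/s3 VC-HIT; vc=[31]
#10 0x70→b14/s2 L1-HIT; vc=[31]
#11 0xfa→b31/s3 VC-HIT; vc=[27]
#12 0xdc→b27/s3 VC-HIT; vc=[31]
#13 0xdd→b27/s3 L1-HIT; vc=[31]
#14 0xdf→b27/s3 L1-HIT; vc=[31]
#15 0xd2→b26/s2 MISS; vc=[31,14]

OUTCOME = VC-HIT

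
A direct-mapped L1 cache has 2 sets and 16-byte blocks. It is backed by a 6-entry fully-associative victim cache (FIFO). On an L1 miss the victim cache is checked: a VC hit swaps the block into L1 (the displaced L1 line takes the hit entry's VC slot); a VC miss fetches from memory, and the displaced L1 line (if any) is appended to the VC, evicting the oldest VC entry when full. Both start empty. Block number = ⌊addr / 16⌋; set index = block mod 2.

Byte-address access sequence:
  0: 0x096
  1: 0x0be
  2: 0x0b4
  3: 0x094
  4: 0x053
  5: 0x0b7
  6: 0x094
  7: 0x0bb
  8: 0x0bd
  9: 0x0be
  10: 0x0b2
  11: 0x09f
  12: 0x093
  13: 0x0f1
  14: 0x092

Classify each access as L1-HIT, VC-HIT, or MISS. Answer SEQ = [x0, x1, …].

0: 0x96 (blk 9, set 1) → MISS  vc=[]
1: 0xbe (blk 11, set 1) → MISS  vc=[9]
2: 0xb4 (blk 11, set 1) → L1-HIT  vc=[9]
3: 0x94 (blk 9, set 1) → VC-HIT  vc=[11]
4: 0x53 (blk 5, set 1) → MISS  vc=[11, 9]
5: 0xb7 (blk 11, set 1) → VC-HIT  vc=[5, 9]
6: 0x94 (blk 9, set 1) → VC-HIT  vc=[5, 11]
7: 0xbb (blk 11, set 1) → VC-HIT  vc=[5, 9]
8: 0xbd (blk 11, set 1) → L1-HIT  vc=[5, 9]
9: 0xbe (blk 11, set 1) → L1-HIT  vc=[5, 9]
10: 0xb2 (blk 11, set 1) → L1-HIT  vc=[5, 9]
11: 0x9f (blk 9, set 1) → VC-HIT  vc=[5, 11]
12: 0x93 (blk 9, set 1) → L1-HIT  vc=[5, 11]
13: 0xf1 (blk 15, set 1) → MISS  vc=[5, 11, 9]
14: 0x92 (blk 9, set 1) → VC-HIT  vc=[5, 11, 15]

SEQ = [MISS, MISS, L1-HIT, VC-HIT, MISS, VC-HIT, VC-HIT, VC-HIT, L1-HIT, L1-HIT, L1-HIT, VC-HIT, L1-HIT, MISS, VC-HIT]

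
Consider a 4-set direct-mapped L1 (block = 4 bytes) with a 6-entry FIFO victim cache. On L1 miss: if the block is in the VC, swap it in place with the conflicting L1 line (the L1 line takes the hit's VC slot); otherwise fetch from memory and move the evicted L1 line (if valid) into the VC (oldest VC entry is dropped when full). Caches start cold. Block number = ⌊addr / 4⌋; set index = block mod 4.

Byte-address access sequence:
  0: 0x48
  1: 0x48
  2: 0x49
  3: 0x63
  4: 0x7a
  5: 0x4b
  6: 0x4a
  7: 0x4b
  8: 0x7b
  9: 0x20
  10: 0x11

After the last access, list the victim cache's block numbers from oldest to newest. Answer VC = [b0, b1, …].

0: 0x48 (blk 18, set 2) → MISS  vc=[]
1: 0x48 (blk 18, set 2) → L1-HIT  vc=[]
2: 0x49 (blk 18, set 2) → L1-HIT  vc=[]
3: 0x63 (blk 24, set 0) → MISS  vc=[]
4: 0x7a (blk 30, set 2) → MISS  vc=[18]
5: 0x4b (blk 18, set 2) → VC-HIT  vc=[30]
6: 0x4a (blk 18, set 2) → L1-HIT  vc=[30]
7: 0x4b (blk 18, set 2) → L1-HIT  vc=[30]
8: 0x7b (blk 30, set 2) → VC-HIT  vc=[18]
9: 0x20 (blk 8, set 0) → MISS  vc=[18, 24]
10: 0x11 (blk 4, set 0) → MISS  vc=[18, 24, 8]

VC = [18, 24, 8]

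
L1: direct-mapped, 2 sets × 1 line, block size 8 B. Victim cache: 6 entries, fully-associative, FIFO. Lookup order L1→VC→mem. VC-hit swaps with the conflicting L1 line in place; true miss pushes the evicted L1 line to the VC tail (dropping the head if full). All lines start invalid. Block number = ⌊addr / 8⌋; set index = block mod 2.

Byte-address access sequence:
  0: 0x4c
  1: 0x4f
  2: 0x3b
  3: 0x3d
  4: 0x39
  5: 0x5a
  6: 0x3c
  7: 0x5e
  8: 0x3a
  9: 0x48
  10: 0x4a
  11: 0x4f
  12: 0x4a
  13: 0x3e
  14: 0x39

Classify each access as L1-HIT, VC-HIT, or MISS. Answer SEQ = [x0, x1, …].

SEQ = [MISS, L1-HIT, MISS, L1-HIT, L1-HIT, MISS, VC-HIT, VC-HIT, VC-HIT, VC-HIT, L1-HIT, L1-HIT, L1-HIT, VC-HIT, L1-HIT]

0: 0x4c (blk 9, set 1) → MISS  vc=[]
1: 0x4f (blk 9, set 1) → L1-HIT  vc=[]
2: 0x3b (blk 7, set 1) → MISS  vc=[9]
3: 0x3d (blk 7, set 1) → L1-HIT  vc=[9]
4: 0x39 (blk 7, set 1) → L1-HIT  vc=[9]
5: 0x5a (blk 11, set 1) → MISS  vc=[9, 7]
6: 0x3c (blk 7, set 1) → VC-HIT  vc=[9, 11]
7: 0x5e (blk 11, set 1) → VC-HIT  vc=[9, 7]
8: 0x3a (blk 7, set 1) → VC-HIT  vc=[9, 11]
9: 0x48 (blk 9, set 1) → VC-HIT  vc=[7, 11]
10: 0x4a (blk 9, set 1) → L1-HIT  vc=[7, 11]
11: 0x4f (blk 9, set 1) → L1-HIT  vc=[7, 11]
12: 0x4a (blk 9, set 1) → L1-HIT  vc=[7, 11]
13: 0x3e (blk 7, set 1) → VC-HIT  vc=[9, 11]
14: 0x39 (blk 7, set 1) → L1-HIT  vc=[9, 11]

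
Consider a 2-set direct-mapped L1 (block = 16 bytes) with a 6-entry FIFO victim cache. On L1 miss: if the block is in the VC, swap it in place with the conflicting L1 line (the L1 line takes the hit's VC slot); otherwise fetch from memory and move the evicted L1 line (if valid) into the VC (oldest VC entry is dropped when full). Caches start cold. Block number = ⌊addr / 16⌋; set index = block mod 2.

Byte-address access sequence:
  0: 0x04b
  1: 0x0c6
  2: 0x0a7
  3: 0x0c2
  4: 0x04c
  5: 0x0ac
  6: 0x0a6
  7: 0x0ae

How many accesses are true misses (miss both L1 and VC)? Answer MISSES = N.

0: 0x4b (blk 4, set 0) → MISS  vc=[]
1: 0xc6 (blk 12, set 0) → MISS  vc=[4]
2: 0xa7 (blk 10, set 0) → MISS  vc=[4, 12]
3: 0xc2 (blk 12, set 0) → VC-HIT  vc=[4, 10]
4: 0x4c (blk 4, set 0) → VC-HIT  vc=[12, 10]
5: 0xac (blk 10, set 0) → VC-HIT  vc=[12, 4]
6: 0xa6 (blk 10, set 0) → L1-HIT  vc=[12, 4]
7: 0xae (blk 10, set 0) → L1-HIT  vc=[12, 4]

MISSES = 3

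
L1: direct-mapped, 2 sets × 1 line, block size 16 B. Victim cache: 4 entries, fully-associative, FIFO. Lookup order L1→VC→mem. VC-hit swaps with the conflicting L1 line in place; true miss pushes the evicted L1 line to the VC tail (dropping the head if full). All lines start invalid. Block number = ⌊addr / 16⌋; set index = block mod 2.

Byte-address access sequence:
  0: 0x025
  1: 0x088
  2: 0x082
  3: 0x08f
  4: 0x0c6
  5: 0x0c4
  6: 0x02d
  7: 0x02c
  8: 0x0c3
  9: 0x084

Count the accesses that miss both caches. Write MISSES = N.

  [0] addr=0x25 blk=2 s=0: MISS | VC []
  [1] addr=0x88 blk=8 s=0: MISS | VC [2]
  [2] addr=0x82 blk=8 s=0: L1-HIT | VC [2]
  [3] addr=0x8f blk=8 s=0: L1-HIT | VC [2]
  [4] addr=0xc6 blk=12 s=0: MISS | VC [2, 8]
  [5] addr=0xc4 blk=12 s=0: L1-HIT | VC [2, 8]
  [6] addr=0x2d blk=2 s=0: VC-HIT | VC [12, 8]
  [7] addr=0x2c blk=2 s=0: L1-HIT | VC [12, 8]
  [8] addr=0xc3 blk=12 s=0: VC-HIT | VC [2, 8]
  [9] addr=0x84 blk=8 s=0: VC-HIT | VC [2, 12]

MISSES = 3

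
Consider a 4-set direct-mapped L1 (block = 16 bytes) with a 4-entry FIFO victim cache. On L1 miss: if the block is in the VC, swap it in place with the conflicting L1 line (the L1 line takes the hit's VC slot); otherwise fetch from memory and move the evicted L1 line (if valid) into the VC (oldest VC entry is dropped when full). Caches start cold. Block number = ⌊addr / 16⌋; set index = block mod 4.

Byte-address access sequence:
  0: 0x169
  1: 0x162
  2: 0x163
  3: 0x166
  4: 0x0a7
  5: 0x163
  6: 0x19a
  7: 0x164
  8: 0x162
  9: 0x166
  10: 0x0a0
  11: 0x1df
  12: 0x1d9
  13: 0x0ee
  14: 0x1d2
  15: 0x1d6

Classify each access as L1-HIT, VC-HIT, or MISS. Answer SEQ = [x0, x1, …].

SEQ = [MISS, L1-HIT, L1-HIT, L1-HIT, MISS, VC-HIT, MISS, L1-HIT, L1-HIT, L1-HIT, VC-HIT, MISS, L1-HIT, MISS, L1-HIT, L1-HIT]

0: 0x169 (blk 22, set 2) → MISS  vc=[]
1: 0x162 (blk 22, set 2) → L1-HIT  vc=[]
2: 0x163 (blk 22, set 2) → L1-HIT  vc=[]
3: 0x166 (blk 22, set 2) → L1-HIT  vc=[]
4: 0xa7 (blk 10, set 2) → MISS  vc=[22]
5: 0x163 (blk 22, set 2) → VC-HIT  vc=[10]
6: 0x19a (blk 25, set 1) → MISS  vc=[10]
7: 0x164 (blk 22, set 2) → L1-HIT  vc=[10]
8: 0x162 (blk 22, set 2) → L1-HIT  vc=[10]
9: 0x166 (blk 22, set 2) → L1-HIT  vc=[10]
10: 0xa0 (blk 10, set 2) → VC-HIT  vc=[22]
11: 0x1df (blk 29, set 1) → MISS  vc=[22, 25]
12: 0x1d9 (blk 29, set 1) → L1-HIT  vc=[22, 25]
13: 0xee (blk 14, set 2) → MISS  vc=[22, 25, 10]
14: 0x1d2 (blk 29, set 1) → L1-HIT  vc=[22, 25, 10]
15: 0x1d6 (blk 29, set 1) → L1-HIT  vc=[22, 25, 10]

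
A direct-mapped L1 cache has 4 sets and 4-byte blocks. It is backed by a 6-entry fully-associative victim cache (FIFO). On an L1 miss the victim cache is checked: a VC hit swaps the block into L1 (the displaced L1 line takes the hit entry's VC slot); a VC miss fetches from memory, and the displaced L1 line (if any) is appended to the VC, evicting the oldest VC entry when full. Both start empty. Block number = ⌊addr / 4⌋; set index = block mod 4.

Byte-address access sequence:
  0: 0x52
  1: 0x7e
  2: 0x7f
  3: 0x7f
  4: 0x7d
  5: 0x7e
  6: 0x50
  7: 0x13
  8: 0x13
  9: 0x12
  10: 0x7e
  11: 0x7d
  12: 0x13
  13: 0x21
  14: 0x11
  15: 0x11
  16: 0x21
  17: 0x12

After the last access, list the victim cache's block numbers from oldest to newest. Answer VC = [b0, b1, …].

VC = [20, 8]

0: 0x52 (blk 20, set 0) → MISS  vc=[]
1: 0x7e (blk 31, set 3) → MISS  vc=[]
2: 0x7f (blk 31, set 3) → L1-HIT  vc=[]
3: 0x7f (blk 31, set 3) → L1-HIT  vc=[]
4: 0x7d (blk 31, set 3) → L1-HIT  vc=[]
5: 0x7e (blk 31, set 3) → L1-HIT  vc=[]
6: 0x50 (blk 20, set 0) → L1-HIT  vc=[]
7: 0x13 (blk 4, set 0) → MISS  vc=[20]
8: 0x13 (blk 4, set 0) → L1-HIT  vc=[20]
9: 0x12 (blk 4, set 0) → L1-HIT  vc=[20]
10: 0x7e (blk 31, set 3) → L1-HIT  vc=[20]
11: 0x7d (blk 31, set 3) → L1-HIT  vc=[20]
12: 0x13 (blk 4, set 0) → L1-HIT  vc=[20]
13: 0x21 (blk 8, set 0) → MISS  vc=[20, 4]
14: 0x11 (blk 4, set 0) → VC-HIT  vc=[20, 8]
15: 0x11 (blk 4, set 0) → L1-HIT  vc=[20, 8]
16: 0x21 (blk 8, set 0) → VC-HIT  vc=[20, 4]
17: 0x12 (blk 4, set 0) → VC-HIT  vc=[20, 8]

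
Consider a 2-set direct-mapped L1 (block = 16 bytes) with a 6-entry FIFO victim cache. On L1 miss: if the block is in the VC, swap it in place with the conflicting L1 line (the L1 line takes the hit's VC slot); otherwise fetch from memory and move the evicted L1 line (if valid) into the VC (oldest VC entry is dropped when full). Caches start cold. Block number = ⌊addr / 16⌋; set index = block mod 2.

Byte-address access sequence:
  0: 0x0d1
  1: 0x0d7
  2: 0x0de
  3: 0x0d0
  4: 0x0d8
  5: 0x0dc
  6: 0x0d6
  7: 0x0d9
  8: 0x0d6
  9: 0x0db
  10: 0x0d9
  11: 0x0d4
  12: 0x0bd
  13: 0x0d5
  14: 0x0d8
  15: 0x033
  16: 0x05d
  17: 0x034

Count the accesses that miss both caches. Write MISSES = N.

MISSES = 4

#0 0xd1→b13/s1 MISS; vc=[]
#1 0xd7→b13/s1 L1-HIT; vc=[]
#2 0xde→b13/s1 L1-HIT; vc=[]
#3 0xd0→b13/s1 L1-HIT; vc=[]
#4 0xd8→b13/s1 L1-HIT; vc=[]
#5 0xdc→b13/s1 L1-HIT; vc=[]
#6 0xd6→b13/s1 L1-HIT; vc=[]
#7 0xd9→b13/s1 L1-HIT; vc=[]
#8 0xd6→b13/s1 L1-HIT; vc=[]
#9 0xdb→b13/s1 L1-HIT; vc=[]
#10 0xd9→b13/s1 L1-HIT; vc=[]
#11 0xd4→b13/s1 L1-HIT; vc=[]
#12 0xbd→b11/s1 MISS; vc=[13]
#13 0xd5→b13/s1 VC-HIT; vc=[11]
#14 0xd8→b13/s1 L1-HIT; vc=[11]
#15 0x33→b3/s1 MISS; vc=[11,13]
#16 0x5d→b5/s1 MISS; vc=[11,13,3]
#17 0x34→b3/s1 VC-HIT; vc=[11,13,5]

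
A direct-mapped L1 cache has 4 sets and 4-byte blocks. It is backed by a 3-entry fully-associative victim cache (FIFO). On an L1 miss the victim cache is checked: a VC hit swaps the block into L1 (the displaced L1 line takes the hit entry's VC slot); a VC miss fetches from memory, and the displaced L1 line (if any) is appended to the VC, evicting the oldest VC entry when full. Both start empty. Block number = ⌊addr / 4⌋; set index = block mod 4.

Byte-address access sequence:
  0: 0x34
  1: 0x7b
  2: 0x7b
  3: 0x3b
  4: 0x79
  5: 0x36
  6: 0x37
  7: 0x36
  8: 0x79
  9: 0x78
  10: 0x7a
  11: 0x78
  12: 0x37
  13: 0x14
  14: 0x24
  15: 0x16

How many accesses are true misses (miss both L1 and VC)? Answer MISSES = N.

MISSES = 5

0: 0x34 (blk 13, set 1) → MISS  vc=[]
1: 0x7b (blk 30, set 2) → MISS  vc=[]
2: 0x7b (blk 30, set 2) → L1-HIT  vc=[]
3: 0x3b (blk 14, set 2) → MISS  vc=[30]
4: 0x79 (blk 30, set 2) → VC-HIT  vc=[14]
5: 0x36 (blk 13, set 1) → L1-HIT  vc=[14]
6: 0x37 (blk 13, set 1) → L1-HIT  vc=[14]
7: 0x36 (blk 13, set 1) → L1-HIT  vc=[14]
8: 0x79 (blk 30, set 2) → L1-HIT  vc=[14]
9: 0x78 (blk 30, set 2) → L1-HIT  vc=[14]
10: 0x7a (blk 30, set 2) → L1-HIT  vc=[14]
11: 0x78 (blk 30, set 2) → L1-HIT  vc=[14]
12: 0x37 (blk 13, set 1) → L1-HIT  vc=[14]
13: 0x14 (blk 5, set 1) → MISS  vc=[14, 13]
14: 0x24 (blk 9, set 1) → MISS  vc=[14, 13, 5]
15: 0x16 (blk 5, set 1) → VC-HIT  vc=[14, 13, 9]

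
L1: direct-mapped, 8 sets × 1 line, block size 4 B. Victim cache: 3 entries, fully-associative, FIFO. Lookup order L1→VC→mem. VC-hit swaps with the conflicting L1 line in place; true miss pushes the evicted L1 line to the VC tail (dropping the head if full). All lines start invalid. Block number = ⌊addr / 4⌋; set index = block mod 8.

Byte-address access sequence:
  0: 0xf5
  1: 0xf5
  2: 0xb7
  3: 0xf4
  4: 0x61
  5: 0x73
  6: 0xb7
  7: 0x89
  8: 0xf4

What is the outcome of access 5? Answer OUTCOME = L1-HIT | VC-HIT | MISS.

OUTCOME = MISS

0: 0xf5 (blk 61, set 5) → MISS  vc=[]
1: 0xf5 (blk 61, set 5) → L1-HIT  vc=[]
2: 0xb7 (blk 45, set 5) → MISS  vc=[61]
3: 0xf4 (blk 61, set 5) → VC-HIT  vc=[45]
4: 0x61 (blk 24, set 0) → MISS  vc=[45]
5: 0x73 (blk 28, set 4) → MISS  vc=[45]
6: 0xb7 (blk 45, set 5) → VC-HIT  vc=[61]
7: 0x89 (blk 34, set 2) → MISS  vc=[61]
8: 0xf4 (blk 61, set 5) → VC-HIT  vc=[45]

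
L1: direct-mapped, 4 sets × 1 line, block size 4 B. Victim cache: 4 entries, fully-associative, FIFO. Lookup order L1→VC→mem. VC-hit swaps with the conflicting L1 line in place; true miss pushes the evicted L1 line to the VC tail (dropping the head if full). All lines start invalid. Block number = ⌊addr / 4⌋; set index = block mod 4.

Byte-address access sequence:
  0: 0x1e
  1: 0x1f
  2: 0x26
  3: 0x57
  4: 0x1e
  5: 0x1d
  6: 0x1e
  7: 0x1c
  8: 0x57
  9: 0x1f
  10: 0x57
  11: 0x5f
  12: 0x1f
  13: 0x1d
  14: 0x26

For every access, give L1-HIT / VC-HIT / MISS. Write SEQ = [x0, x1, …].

SEQ = [MISS, L1-HIT, MISS, MISS, L1-HIT, L1-HIT, L1-HIT, L1-HIT, L1-HIT, L1-HIT, L1-HIT, MISS, VC-HIT, L1-HIT, VC-HIT]

#0 0x1e→b7/s3 MISS; vc=[]
#1 0x1f→b7/s3 L1-HIT; vc=[]
#2 0x26→b9/s1 MISS; vc=[]
#3 0x57→b21/s1 MISS; vc=[9]
#4 0x1e→b7/s3 L1-HIT; vc=[9]
#5 0x1d→b7/s3 L1-HIT; vc=[9]
#6 0x1e→b7/s3 L1-HIT; vc=[9]
#7 0x1c→b7/s3 L1-HIT; vc=[9]
#8 0x57→b21/s1 L1-HIT; vc=[9]
#9 0x1f→b7/s3 L1-HIT; vc=[9]
#10 0x57→b21/s1 L1-HIT; vc=[9]
#11 0x5f→b23/s3 MISS; vc=[9,7]
#12 0x1f→b7/s3 VC-HIT; vc=[9,23]
#13 0x1d→b7/s3 L1-HIT; vc=[9,23]
#14 0x26→b9/s1 VC-HIT; vc=[21,23]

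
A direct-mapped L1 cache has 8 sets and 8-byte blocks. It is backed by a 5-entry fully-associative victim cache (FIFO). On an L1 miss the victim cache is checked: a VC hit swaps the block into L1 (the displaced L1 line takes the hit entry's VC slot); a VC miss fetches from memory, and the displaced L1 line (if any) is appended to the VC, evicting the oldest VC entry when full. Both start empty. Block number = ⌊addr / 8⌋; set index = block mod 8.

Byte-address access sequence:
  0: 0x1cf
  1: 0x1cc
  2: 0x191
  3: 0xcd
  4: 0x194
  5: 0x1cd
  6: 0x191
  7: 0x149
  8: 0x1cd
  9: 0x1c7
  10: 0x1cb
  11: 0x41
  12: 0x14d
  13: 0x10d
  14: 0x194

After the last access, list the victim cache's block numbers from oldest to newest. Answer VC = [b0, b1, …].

VC = [25, 57, 56, 41]

#0 0x1cf→b57/s1 MISS; vc=[]
#1 0x1cc→b57/s1 L1-HIT; vc=[]
#2 0x191→b50/s2 MISS; vc=[]
#3 0xcd→b25/s1 MISS; vc=[57]
#4 0x194→b50/s2 L1-HIT; vc=[57]
#5 0x1cd→b57/s1 VC-HIT; vc=[25]
#6 0x191→b50/s2 L1-HIT; vc=[25]
#7 0x149→b41/s1 MISS; vc=[25,57]
#8 0x1cd→b57/s1 VC-HIT; vc=[25,41]
#9 0x1c7→b56/s0 MISS; vc=[25,41]
#10 0x1cb→b57/s1 L1-HIT; vc=[25,41]
#11 0x41→b8/s0 MISS; vc=[25,41,56]
#12 0x14d→b41/s1 VC-HIT; vc=[25,57,56]
#13 0x10d→b33/s1 MISS; vc=[25,57,56,41]
#14 0x194→b50/s2 L1-HIT; vc=[25,57,56,41]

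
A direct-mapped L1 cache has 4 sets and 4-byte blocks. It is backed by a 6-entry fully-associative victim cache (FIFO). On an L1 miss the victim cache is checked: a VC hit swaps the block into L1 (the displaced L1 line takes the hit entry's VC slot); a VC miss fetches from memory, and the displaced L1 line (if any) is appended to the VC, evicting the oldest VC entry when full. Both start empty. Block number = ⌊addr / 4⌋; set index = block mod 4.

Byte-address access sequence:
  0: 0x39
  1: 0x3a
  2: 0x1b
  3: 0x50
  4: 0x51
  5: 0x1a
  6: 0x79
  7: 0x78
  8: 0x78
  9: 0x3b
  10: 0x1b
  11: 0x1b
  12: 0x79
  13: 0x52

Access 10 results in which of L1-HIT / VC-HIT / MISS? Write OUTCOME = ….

0: 0x39 (blk 14, set 2) → MISS  vc=[]
1: 0x3a (blk 14, set 2) → L1-HIT  vc=[]
2: 0x1b (blk 6, set 2) → MISS  vc=[14]
3: 0x50 (blk 20, set 0) → MISS  vc=[14]
4: 0x51 (blk 20, set 0) → L1-HIT  vc=[14]
5: 0x1a (blk 6, set 2) → L1-HIT  vc=[14]
6: 0x79 (blk 30, set 2) → MISS  vc=[14, 6]
7: 0x78 (blk 30, set 2) → L1-HIT  vc=[14, 6]
8: 0x78 (blk 30, set 2) → L1-HIT  vc=[14, 6]
9: 0x3b (blk 14, set 2) → VC-HIT  vc=[30, 6]
10: 0x1b (blk 6, set 2) → VC-HIT  vc=[30, 14]
11: 0x1b (blk 6, set 2) → L1-HIT  vc=[30, 14]
12: 0x79 (blk 30, set 2) → VC-HIT  vc=[6, 14]
13: 0x52 (blk 20, set 0) → L1-HIT  vc=[6, 14]

OUTCOME = VC-HIT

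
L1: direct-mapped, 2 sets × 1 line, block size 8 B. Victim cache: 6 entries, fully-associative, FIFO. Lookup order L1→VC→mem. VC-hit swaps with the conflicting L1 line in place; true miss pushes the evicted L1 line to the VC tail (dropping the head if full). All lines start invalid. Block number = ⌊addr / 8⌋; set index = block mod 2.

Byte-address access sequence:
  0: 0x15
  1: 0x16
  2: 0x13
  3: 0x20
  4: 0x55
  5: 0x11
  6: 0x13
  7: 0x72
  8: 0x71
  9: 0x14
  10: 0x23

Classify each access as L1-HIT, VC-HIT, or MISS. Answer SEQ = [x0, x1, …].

SEQ = [MISS, L1-HIT, L1-HIT, MISS, MISS, VC-HIT, L1-HIT, MISS, L1-HIT, VC-HIT, VC-HIT]

0: 0x15 (blk 2, set 0) → MISS  vc=[]
1: 0x16 (blk 2, set 0) → L1-HIT  vc=[]
2: 0x13 (blk 2, set 0) → L1-HIT  vc=[]
3: 0x20 (blk 4, set 0) → MISS  vc=[2]
4: 0x55 (blk 10, set 0) → MISS  vc=[2, 4]
5: 0x11 (blk 2, set 0) → VC-HIT  vc=[10, 4]
6: 0x13 (blk 2, set 0) → L1-HIT  vc=[10, 4]
7: 0x72 (blk 14, set 0) → MISS  vc=[10, 4, 2]
8: 0x71 (blk 14, set 0) → L1-HIT  vc=[10, 4, 2]
9: 0x14 (blk 2, set 0) → VC-HIT  vc=[10, 4, 14]
10: 0x23 (blk 4, set 0) → VC-HIT  vc=[10, 2, 14]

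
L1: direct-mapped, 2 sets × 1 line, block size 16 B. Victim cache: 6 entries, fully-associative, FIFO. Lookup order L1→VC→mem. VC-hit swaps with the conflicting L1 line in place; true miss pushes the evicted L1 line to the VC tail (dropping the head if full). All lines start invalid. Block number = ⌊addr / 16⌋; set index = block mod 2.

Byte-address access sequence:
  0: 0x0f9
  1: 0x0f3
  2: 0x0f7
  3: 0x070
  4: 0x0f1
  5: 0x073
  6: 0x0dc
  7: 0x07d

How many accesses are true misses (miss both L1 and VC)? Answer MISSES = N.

MISSES = 3

#0 0xf9→b15/s1 MISS; vc=[]
#1 0xf3→b15/s1 L1-HIT; vc=[]
#2 0xf7→b15/s1 L1-HIT; vc=[]
#3 0x70→b7/s1 MISS; vc=[15]
#4 0xf1→b15/s1 VC-HIT; vc=[7]
#5 0x73→b7/s1 VC-HIT; vc=[15]
#6 0xdc→b13/s1 MISS; vc=[15,7]
#7 0x7d→b7/s1 VC-HIT; vc=[15,13]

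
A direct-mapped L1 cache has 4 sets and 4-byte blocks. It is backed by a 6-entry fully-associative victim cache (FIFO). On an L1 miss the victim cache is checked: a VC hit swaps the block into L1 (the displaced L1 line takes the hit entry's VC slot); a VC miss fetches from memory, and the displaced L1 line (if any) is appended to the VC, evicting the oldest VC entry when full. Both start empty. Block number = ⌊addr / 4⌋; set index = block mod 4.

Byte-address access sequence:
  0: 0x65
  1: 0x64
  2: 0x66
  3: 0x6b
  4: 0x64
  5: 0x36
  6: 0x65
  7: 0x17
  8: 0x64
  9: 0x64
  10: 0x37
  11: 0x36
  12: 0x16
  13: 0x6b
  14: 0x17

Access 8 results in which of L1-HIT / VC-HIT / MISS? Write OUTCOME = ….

OUTCOME = VC-HIT

  [0] addr=0x65 blk=25 s=1: MISS | VC []
  [1] addr=0x64 blk=25 s=1: L1-HIT | VC []
  [2] addr=0x66 blk=25 s=1: L1-HIT | VC []
  [3] addr=0x6b blk=26 s=2: MISS | VC []
  [4] addr=0x64 blk=25 s=1: L1-HIT | VC []
  [5] addr=0x36 blk=13 s=1: MISS | VC [25]
  [6] addr=0x65 blk=25 s=1: VC-HIT | VC [13]
  [7] addr=0x17 blk=5 s=1: MISS | VC [13, 25]
  [8] addr=0x64 blk=25 s=1: VC-HIT | VC [13, 5]
  [9] addr=0x64 blk=25 s=1: L1-HIT | VC [13, 5]
  [10] addr=0x37 blk=13 s=1: VC-HIT | VC [25, 5]
  [11] addr=0x36 blk=13 s=1: L1-HIT | VC [25, 5]
  [12] addr=0x16 blk=5 s=1: VC-HIT | VC [25, 13]
  [13] addr=0x6b blk=26 s=2: L1-HIT | VC [25, 13]
  [14] addr=0x17 blk=5 s=1: L1-HIT | VC [25, 13]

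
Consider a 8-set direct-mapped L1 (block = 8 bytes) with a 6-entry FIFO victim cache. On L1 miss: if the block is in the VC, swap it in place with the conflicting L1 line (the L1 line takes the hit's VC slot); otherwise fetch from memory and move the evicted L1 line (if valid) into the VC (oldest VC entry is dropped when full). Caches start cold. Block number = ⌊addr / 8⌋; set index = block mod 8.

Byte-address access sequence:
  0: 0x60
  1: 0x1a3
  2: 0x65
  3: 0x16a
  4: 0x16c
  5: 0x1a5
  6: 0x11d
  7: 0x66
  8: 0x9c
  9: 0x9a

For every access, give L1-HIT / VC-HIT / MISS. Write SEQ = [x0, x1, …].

SEQ = [MISS, MISS, VC-HIT, MISS, L1-HIT, VC-HIT, MISS, VC-HIT, MISS, L1-HIT]

#0 0x60→b12/s4 MISS; vc=[]
#1 0x1a3→b52/s4 MISS; vc=[12]
#2 0x65→b12/s4 VC-HIT; vc=[52]
#3 0x16a→b45/s5 MISS; vc=[52]
#4 0x16c→b45/s5 L1-HIT; vc=[52]
#5 0x1a5→b52/s4 VC-HIT; vc=[12]
#6 0x11d→b35/s3 MISS; vc=[12]
#7 0x66→b12/s4 VC-HIT; vc=[52]
#8 0x9c→b19/s3 MISS; vc=[52,35]
#9 0x9a→b19/s3 L1-HIT; vc=[52,35]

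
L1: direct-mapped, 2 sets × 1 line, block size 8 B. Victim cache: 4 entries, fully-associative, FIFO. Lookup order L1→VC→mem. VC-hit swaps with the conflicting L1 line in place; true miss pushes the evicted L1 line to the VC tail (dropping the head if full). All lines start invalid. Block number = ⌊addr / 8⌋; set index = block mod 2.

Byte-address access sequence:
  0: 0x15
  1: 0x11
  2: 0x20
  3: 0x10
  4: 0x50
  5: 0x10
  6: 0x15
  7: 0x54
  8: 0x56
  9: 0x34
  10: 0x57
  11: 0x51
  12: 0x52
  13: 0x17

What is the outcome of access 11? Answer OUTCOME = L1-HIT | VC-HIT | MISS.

OUTCOME = L1-HIT

  [0] addr=0x15 blk=2 s=0: MISS | VC []
  [1] addr=0x11 blk=2 s=0: L1-HIT | VC []
  [2] addr=0x20 blk=4 s=0: MISS | VC [2]
  [3] addr=0x10 blk=2 s=0: VC-HIT | VC [4]
  [4] addr=0x50 blk=10 s=0: MISS | VC [4, 2]
  [5] addr=0x10 blk=2 s=0: VC-HIT | VC [4, 10]
  [6] addr=0x15 blk=2 s=0: L1-HIT | VC [4, 10]
  [7] addr=0x54 blk=10 s=0: VC-HIT | VC [4, 2]
  [8] addr=0x56 blk=10 s=0: L1-HIT | VC [4, 2]
  [9] addr=0x34 blk=6 s=0: MISS | VC [4, 2, 10]
  [10] addr=0x57 blk=10 s=0: VC-HIT | VC [4, 2, 6]
  [11] addr=0x51 blk=10 s=0: L1-HIT | VC [4, 2, 6]
  [12] addr=0x52 blk=10 s=0: L1-HIT | VC [4, 2, 6]
  [13] addr=0x17 blk=2 s=0: VC-HIT | VC [4, 10, 6]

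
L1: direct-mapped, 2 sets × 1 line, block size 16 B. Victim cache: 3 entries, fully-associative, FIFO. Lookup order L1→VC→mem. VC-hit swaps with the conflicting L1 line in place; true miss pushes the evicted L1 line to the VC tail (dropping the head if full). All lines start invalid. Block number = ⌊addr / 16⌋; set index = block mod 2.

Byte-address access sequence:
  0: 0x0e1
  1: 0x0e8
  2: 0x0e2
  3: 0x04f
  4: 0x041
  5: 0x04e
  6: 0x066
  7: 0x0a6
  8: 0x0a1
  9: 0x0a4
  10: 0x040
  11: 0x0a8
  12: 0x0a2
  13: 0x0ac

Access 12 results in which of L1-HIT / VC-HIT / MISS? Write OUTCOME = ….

  [0] addr=0xe1 blk=14 s=0: MISS | VC []
  [1] addr=0xe8 blk=14 s=0: L1-HIT | VC []
  [2] addr=0xe2 blk=14 s=0: L1-HIT | VC []
  [3] addr=0x4f blk=4 s=0: MISS | VC [14]
  [4] addr=0x41 blk=4 s=0: L1-HIT | VC [14]
  [5] addr=0x4e blk=4 s=0: L1-HIT | VC [14]
  [6] addr=0x66 blk=6 s=0: MISS | VC [14, 4]
  [7] addr=0xa6 blk=10 s=0: MISS | VC [14, 4, 6]
  [8] addr=0xa1 blk=10 s=0: L1-HIT | VC [14, 4, 6]
  [9] addr=0xa4 blk=10 s=0: L1-HIT | VC [14, 4, 6]
  [10] addr=0x40 blk=4 s=0: VC-HIT | VC [14, 10, 6]
  [11] addr=0xa8 blk=10 s=0: VC-HIT | VC [14, 4, 6]
  [12] addr=0xa2 blk=10 s=0: L1-HIT | VC [14, 4, 6]
  [13] addr=0xac blk=10 s=0: L1-HIT | VC [14, 4, 6]

OUTCOME = L1-HIT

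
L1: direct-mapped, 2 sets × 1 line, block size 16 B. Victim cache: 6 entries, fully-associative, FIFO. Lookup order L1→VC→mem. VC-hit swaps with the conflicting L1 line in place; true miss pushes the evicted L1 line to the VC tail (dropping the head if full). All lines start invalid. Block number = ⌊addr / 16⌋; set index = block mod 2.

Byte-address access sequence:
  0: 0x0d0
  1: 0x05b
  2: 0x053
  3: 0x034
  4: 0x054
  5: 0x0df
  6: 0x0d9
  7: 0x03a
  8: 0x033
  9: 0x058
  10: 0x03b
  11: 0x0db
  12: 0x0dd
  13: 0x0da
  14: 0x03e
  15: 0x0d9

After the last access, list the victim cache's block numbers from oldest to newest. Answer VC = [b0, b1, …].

#0 0xd0→b13/s1 MISS; vc=[]
#1 0x5b→b5/s1 MISS; vc=[13]
#2 0x53→b5/s1 L1-HIT; vc=[13]
#3 0x34→b3/s1 MISS; vc=[13,5]
#4 0x54→b5/s1 VC-HIT; vc=[13,3]
#5 0xdf→b13/s1 VC-HIT; vc=[5,3]
#6 0xd9→b13/s1 L1-HIT; vc=[5,3]
#7 0x3a→b3/s1 VC-HIT; vc=[5,13]
#8 0x33→b3/s1 L1-HIT; vc=[5,13]
#9 0x58→b5/s1 VC-HIT; vc=[3,13]
#10 0x3b→b3/s1 VC-HIT; vc=[5,13]
#11 0xdb→b13/s1 VC-HIT; vc=[5,3]
#12 0xdd→b13/s1 L1-HIT; vc=[5,3]
#13 0xda→b13/s1 L1-HIT; vc=[5,3]
#14 0x3e→b3/s1 VC-HIT; vc=[5,13]
#15 0xd9→b13/s1 VC-HIT; vc=[5,3]

VC = [5, 3]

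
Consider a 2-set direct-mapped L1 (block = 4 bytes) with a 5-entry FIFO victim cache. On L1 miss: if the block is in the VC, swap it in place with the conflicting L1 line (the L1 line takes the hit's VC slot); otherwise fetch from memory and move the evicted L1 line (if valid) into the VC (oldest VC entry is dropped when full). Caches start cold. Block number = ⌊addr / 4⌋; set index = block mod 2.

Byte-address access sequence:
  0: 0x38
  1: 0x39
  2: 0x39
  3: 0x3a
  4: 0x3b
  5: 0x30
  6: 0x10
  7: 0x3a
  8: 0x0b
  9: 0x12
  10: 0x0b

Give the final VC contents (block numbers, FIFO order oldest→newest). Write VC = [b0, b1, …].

VC = [4, 12, 14]

#0 0x38→b14/s0 MISS; vc=[]
#1 0x39→b14/s0 L1-HIT; vc=[]
#2 0x39→b14/s0 L1-HIT; vc=[]
#3 0x3a→b14/s0 L1-HIT; vc=[]
#4 0x3b→b14/s0 L1-HIT; vc=[]
#5 0x30→b12/s0 MISS; vc=[14]
#6 0x10→b4/s0 MISS; vc=[14,12]
#7 0x3a→b14/s0 VC-HIT; vc=[4,12]
#8 0xb→b2/s0 MISS; vc=[4,12,14]
#9 0x12→b4/s0 VC-HIT; vc=[2,12,14]
#10 0xb→b2/s0 VC-HIT; vc=[4,12,14]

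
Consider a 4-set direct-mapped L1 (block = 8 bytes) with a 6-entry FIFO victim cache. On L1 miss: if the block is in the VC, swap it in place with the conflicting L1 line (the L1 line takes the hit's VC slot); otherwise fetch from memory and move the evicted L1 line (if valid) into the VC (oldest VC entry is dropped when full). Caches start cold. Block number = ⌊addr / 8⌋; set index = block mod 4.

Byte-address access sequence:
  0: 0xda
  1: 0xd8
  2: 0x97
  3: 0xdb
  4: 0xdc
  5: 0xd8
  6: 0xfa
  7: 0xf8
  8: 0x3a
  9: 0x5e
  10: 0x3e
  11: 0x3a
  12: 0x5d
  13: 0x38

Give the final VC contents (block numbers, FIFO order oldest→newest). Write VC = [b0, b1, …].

VC = [27, 31, 11]

  [0] addr=0xda blk=27 s=3: MISS | VC []
  [1] addr=0xd8 blk=27 s=3: L1-HIT | VC []
  [2] addr=0x97 blk=18 s=2: MISS | VC []
  [3] addr=0xdb blk=27 s=3: L1-HIT | VC []
  [4] addr=0xdc blk=27 s=3: L1-HIT | VC []
  [5] addr=0xd8 blk=27 s=3: L1-HIT | VC []
  [6] addr=0xfa blk=31 s=3: MISS | VC [27]
  [7] addr=0xf8 blk=31 s=3: L1-HIT | VC [27]
  [8] addr=0x3a blk=7 s=3: MISS | VC [27, 31]
  [9] addr=0x5e blk=11 s=3: MISS | VC [27, 31, 7]
  [10] addr=0x3e blk=7 s=3: VC-HIT | VC [27, 31, 11]
  [11] addr=0x3a blk=7 s=3: L1-HIT | VC [27, 31, 11]
  [12] addr=0x5d blk=11 s=3: VC-HIT | VC [27, 31, 7]
  [13] addr=0x38 blk=7 s=3: VC-HIT | VC [27, 31, 11]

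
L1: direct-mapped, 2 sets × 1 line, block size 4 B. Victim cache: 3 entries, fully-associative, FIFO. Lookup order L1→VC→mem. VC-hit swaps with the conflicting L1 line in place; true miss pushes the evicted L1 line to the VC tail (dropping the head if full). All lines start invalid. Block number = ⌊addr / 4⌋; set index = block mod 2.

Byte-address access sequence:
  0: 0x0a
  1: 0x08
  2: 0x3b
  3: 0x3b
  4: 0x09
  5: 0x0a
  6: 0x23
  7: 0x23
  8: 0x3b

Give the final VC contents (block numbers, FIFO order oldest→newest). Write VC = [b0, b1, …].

VC = [8, 2]

  [0] addr=0xa blk=2 s=0: MISS | VC []
  [1] addr=0x8 blk=2 s=0: L1-HIT | VC []
  [2] addr=0x3b blk=14 s=0: MISS | VC [2]
  [3] addr=0x3b blk=14 s=0: L1-HIT | VC [2]
  [4] addr=0x9 blk=2 s=0: VC-HIT | VC [14]
  [5] addr=0xa blk=2 s=0: L1-HIT | VC [14]
  [6] addr=0x23 blk=8 s=0: MISS | VC [14, 2]
  [7] addr=0x23 blk=8 s=0: L1-HIT | VC [14, 2]
  [8] addr=0x3b blk=14 s=0: VC-HIT | VC [8, 2]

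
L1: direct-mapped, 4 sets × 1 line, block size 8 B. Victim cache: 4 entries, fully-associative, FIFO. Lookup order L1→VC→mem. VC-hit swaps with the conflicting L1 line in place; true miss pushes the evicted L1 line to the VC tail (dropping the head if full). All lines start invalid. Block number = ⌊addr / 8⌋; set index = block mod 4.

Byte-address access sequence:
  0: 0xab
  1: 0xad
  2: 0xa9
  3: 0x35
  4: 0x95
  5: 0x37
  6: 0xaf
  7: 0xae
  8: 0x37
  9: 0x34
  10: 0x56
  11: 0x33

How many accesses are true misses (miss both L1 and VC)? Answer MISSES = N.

0: 0xab (blk 21, set 1) → MISS  vc=[]
1: 0xad (blk 21, set 1) → L1-HIT  vc=[]
2: 0xa9 (blk 21, set 1) → L1-HIT  vc=[]
3: 0x35 (blk 6, set 2) → MISS  vc=[]
4: 0x95 (blk 18, set 2) → MISS  vc=[6]
5: 0x37 (blk 6, set 2) → VC-HIT  vc=[18]
6: 0xaf (blk 21, set 1) → L1-HIT  vc=[18]
7: 0xae (blk 21, set 1) → L1-HIT  vc=[18]
8: 0x37 (blk 6, set 2) → L1-HIT  vc=[18]
9: 0x34 (blk 6, set 2) → L1-HIT  vc=[18]
10: 0x56 (blk 10, set 2) → MISS  vc=[18, 6]
11: 0x33 (blk 6, set 2) → VC-HIT  vc=[18, 10]

MISSES = 4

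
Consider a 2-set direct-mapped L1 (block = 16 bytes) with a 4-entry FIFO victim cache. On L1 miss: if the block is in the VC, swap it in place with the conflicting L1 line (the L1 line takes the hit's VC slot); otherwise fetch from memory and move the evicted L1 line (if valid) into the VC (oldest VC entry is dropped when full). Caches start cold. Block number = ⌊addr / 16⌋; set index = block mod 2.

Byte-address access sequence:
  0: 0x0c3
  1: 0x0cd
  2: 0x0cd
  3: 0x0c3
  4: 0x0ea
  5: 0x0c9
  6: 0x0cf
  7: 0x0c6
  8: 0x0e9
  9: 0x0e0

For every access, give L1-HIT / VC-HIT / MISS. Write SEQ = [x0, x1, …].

  [0] addr=0xc3 blk=12 s=0: MISS | VC []
  [1] addr=0xcd blk=12 s=0: L1-HIT | VC []
  [2] addr=0xcd blk=12 s=0: L1-HIT | VC []
  [3] addr=0xc3 blk=12 s=0: L1-HIT | VC []
  [4] addr=0xea blk=14 s=0: MISS | VC [12]
  [5] addr=0xc9 blk=12 s=0: VC-HIT | VC [14]
  [6] addr=0xcf blk=12 s=0: L1-HIT | VC [14]
  [7] addr=0xc6 blk=12 s=0: L1-HIT | VC [14]
  [8] addr=0xe9 blk=14 s=0: VC-HIT | VC [12]
  [9] addr=0xe0 blk=14 s=0: L1-HIT | VC [12]

SEQ = [MISS, L1-HIT, L1-HIT, L1-HIT, MISS, VC-HIT, L1-HIT, L1-HIT, VC-HIT, L1-HIT]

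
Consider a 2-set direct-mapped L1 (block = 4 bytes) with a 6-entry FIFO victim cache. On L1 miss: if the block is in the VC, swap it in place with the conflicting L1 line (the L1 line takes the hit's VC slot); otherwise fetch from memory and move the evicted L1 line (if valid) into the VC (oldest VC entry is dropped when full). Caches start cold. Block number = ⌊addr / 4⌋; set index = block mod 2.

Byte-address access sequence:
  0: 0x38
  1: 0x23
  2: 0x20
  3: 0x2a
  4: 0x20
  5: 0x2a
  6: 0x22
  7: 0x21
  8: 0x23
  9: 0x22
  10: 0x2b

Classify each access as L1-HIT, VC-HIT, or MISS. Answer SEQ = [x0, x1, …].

SEQ = [MISS, MISS, L1-HIT, MISS, VC-HIT, VC-HIT, VC-HIT, L1-HIT, L1-HIT, L1-HIT, VC-HIT]

  [0] addr=0x38 blk=14 s=0: MISS | VC []
  [1] addr=0x23 blk=8 s=0: MISS | VC [14]
  [2] addr=0x20 blk=8 s=0: L1-HIT | VC [14]
  [3] addr=0x2a blk=10 s=0: MISS | VC [14, 8]
  [4] addr=0x20 blk=8 s=0: VC-HIT | VC [14, 10]
  [5] addr=0x2a blk=10 s=0: VC-HIT | VC [14, 8]
  [6] addr=0x22 blk=8 s=0: VC-HIT | VC [14, 10]
  [7] addr=0x21 blk=8 s=0: L1-HIT | VC [14, 10]
  [8] addr=0x23 blk=8 s=0: L1-HIT | VC [14, 10]
  [9] addr=0x22 blk=8 s=0: L1-HIT | VC [14, 10]
  [10] addr=0x2b blk=10 s=0: VC-HIT | VC [14, 8]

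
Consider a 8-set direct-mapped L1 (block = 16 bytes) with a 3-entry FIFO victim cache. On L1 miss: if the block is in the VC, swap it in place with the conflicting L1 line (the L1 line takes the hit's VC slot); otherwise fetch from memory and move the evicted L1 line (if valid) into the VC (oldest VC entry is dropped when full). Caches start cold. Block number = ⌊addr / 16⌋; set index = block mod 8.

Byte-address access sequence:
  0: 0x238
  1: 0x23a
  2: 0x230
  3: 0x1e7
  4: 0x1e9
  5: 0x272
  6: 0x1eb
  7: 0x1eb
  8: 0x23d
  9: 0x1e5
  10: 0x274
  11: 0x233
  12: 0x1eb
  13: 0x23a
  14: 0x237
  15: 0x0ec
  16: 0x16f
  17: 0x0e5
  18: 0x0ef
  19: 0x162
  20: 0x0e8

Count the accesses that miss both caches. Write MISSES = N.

MISSES = 5

#0 0x238→b35/s3 MISS; vc=[]
#1 0x23a→b35/s3 L1-HIT; vc=[]
#2 0x230→b35/s3 L1-HIT; vc=[]
#3 0x1e7→b30/s6 MISS; vc=[]
#4 0x1e9→b30/s6 L1-HIT; vc=[]
#5 0x272→b39/s7 MISS; vc=[]
#6 0x1eb→b30/s6 L1-HIT; vc=[]
#7 0x1eb→b30/s6 L1-HIT; vc=[]
#8 0x23d→b35/s3 L1-HIT; vc=[]
#9 0x1e5→b30/s6 L1-HIT; vc=[]
#10 0x274→b39/s7 L1-HIT; vc=[]
#11 0x233→b35/s3 L1-HIT; vc=[]
#12 0x1eb→b30/s6 L1-HIT; vc=[]
#13 0x23a→b35/s3 L1-HIT; vc=[]
#14 0x237→b35/s3 L1-HIT; vc=[]
#15 0xec→b14/s6 MISS; vc=[30]
#16 0x16f→b22/s6 MISS; vc=[30,14]
#17 0xe5→b14/s6 VC-HIT; vc=[30,22]
#18 0xef→b14/s6 L1-HIT; vc=[30,22]
#19 0x162→b22/s6 VC-HIT; vc=[30,14]
#20 0xe8→b14/s6 VC-HIT; vc=[30,22]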